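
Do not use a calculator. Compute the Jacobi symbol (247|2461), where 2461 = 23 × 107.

-1

Reciprocity: 247 ≡ 3 and 2461 ≡ 1 (mod 4), so (247/2461) = +(2461/247).
Reduce top mod 247: now compute (238/247).
Pull out 2: since 247 ≡ 7 (mod 8), (2/247) = +1.
Reciprocity: 119 ≡ 3 and 247 ≡ 3 (mod 4), so (119/247) = −(247/119).
Reduce top mod 119: now compute (9/119).
Reciprocity: 9 ≡ 1 and 119 ≡ 3 (mod 4), so (9/119) = +(119/9).
Reduce top mod 9: now compute (2/9).
Pull out 2: since 9 ≡ 1 (mod 8), (2/9) = +1.
Reached (1/9) = 1. Collecting the sign flips along the way, the symbol is -1.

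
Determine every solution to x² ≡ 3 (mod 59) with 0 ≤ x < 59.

Since 59 ≡ 3 (mod 4), a square root of 3 is 3^((59+1)/4) = 3^15 mod 59.
Repeated squaring: 3^2≡9, 3^4≡22, 3^8≡12 (mod 59).
3^15 = 3^(8+4+2+1) ≡ 48 (mod 59).
Check: 48² = 2304 ≡ 3 (mod 59). The two roots are 11 and 48.

11, 48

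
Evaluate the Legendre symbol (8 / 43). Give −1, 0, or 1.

Euler's criterion: (8/43) ≡ 8^21 (mod 43).
8^2 ≡ 21 (mod 43)
8^4 ≡ 11 (mod 43)
8^8 ≡ 35 (mod 43)
8^16 ≡ 21 (mod 43)
8^21 = 8^(16+4+1) ≡ 42 (mod 43).
Result is 42 ≡ −1, so (8/43) = −1.

-1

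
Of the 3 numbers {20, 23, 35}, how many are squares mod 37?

0

(20/37) = -1 → non-residue.
(23/37) = -1 → non-residue.
(35/37) = -1 → non-residue.
Total quadratic residues among the 3: 0.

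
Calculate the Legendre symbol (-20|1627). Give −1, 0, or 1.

First reduce: -20 ≡ 1607 (mod 1627).
Reciprocity: 1607 ≡ 3 and 1627 ≡ 3 (mod 4), so (1607/1627) = −(1627/1607).
Reduce top mod 1607: now compute (20/1607).
Pull out 2^2: since 1607 ≡ 7 (mod 8), (2/1607) = +1, so (2/1607)^2 = +1.
Reciprocity: 5 ≡ 1 and 1607 ≡ 3 (mod 4), so (5/1607) = +(1607/5).
Reduce top mod 5: now compute (2/5).
Pull out 2: since 5 ≡ 5 (mod 8), (2/5) = -1.
Reached (1/5) = 1. Collecting the sign flips along the way, the symbol is +1.

1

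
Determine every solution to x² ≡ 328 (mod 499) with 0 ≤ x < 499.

Since 499 ≡ 3 (mod 4), a square root of 328 is 328^((499+1)/4) = 328^125 mod 499.
Repeated squaring: 328^2≡299, 328^4≡80, 328^8≡412, 328^16≡84, 328^32≡70, 328^64≡409 (mod 499).
328^125 = 328^(64+32+16+8+4+1) ≡ 276 (mod 499).
Check: 276² = 76176 ≡ 328 (mod 499). The two roots are 223 and 276.

223, 276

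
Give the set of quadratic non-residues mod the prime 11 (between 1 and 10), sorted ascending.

Square k = 1,…,5 (k and 11−k give the same square):
1²=1, 2²=4, 3²=9, 4²≡5, 5²≡3 (mod 11).
The residues are {1, 3, 4, 5, 9}; the non-residues are the remaining 5 nonzero classes.

2, 6, 7, 8, 10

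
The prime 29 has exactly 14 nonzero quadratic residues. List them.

Square k = 1,…,14 (k and 29−k give the same square):
1²=1, 2²=4, 3²=9, 4²=16, 5²=25, 6²≡7, 7²≡20, 8²≡6, 9²≡23, 10²≡13, 11²≡5, 12²≡28, 13²≡24, 14²≡22 (mod 29).
So the quadratic residues mod 29 are {1, 4, 5, 6, 7, 9, 13, 16, 20, 22, 23, 24, 25, 28}.

1 4 5 6 7 9 13 16 20 22 23 24 25 28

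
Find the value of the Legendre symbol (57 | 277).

Reciprocity: 57 ≡ 1 and 277 ≡ 1 (mod 4), so (57/277) = +(277/57).
Reduce top mod 57: now compute (49/57).
Reciprocity: 49 ≡ 1 and 57 ≡ 1 (mod 4), so (49/57) = +(57/49).
Reduce top mod 49: now compute (8/49).
Pull out 2^3: since 49 ≡ 1 (mod 8), (2/49) = +1, so (2/49)^3 = +1.
Reached (1/49) = 1. Collecting the sign flips along the way, the symbol is +1.

1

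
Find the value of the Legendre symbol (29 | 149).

1

Euler's criterion: (29/149) ≡ 29^74 (mod 149).
29^2 ≡ 96 (mod 149)
29^4 ≡ 127 (mod 149)
29^8 ≡ 37 (mod 149)
29^16 ≡ 28 (mod 149)
29^32 ≡ 39 (mod 149)
29^64 ≡ 31 (mod 149)
29^74 = 29^(64+8+2) ≡ 1 (mod 149).
Result is 1, so (29/149) = 1.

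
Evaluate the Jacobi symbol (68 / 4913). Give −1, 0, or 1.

Pull out 2^2: since 4913 ≡ 1 (mod 8), (2/4913) = +1, so (2/4913)^2 = +1.
Reciprocity: 17 ≡ 1 and 4913 ≡ 1 (mod 4), so (17/4913) = +(4913/17).
Reduce top mod 17: now compute (0/17).
Top reduces to 0: gcd > 1, so the symbol is 0.

0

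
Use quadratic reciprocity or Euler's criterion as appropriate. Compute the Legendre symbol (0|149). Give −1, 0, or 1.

Top reduces to 0: gcd > 1, so the symbol is 0.

0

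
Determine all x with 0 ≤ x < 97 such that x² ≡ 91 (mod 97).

24, 73

97 ≡ 1 (mod 4), so we find a root by search.
Trying successive values, 24² = 576 ≡ 91 (mod 97). The other root is 97 − 24 = 73.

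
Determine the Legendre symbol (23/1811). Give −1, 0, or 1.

1

Reciprocity: 23 ≡ 3 and 1811 ≡ 3 (mod 4), so (23/1811) = −(1811/23).
Reduce top mod 23: now compute (17/23).
Reciprocity: 17 ≡ 1 and 23 ≡ 3 (mod 4), so (17/23) = +(23/17).
Reduce top mod 17: now compute (6/17).
Pull out 2: since 17 ≡ 1 (mod 8), (2/17) = +1.
Reciprocity: 3 ≡ 3 and 17 ≡ 1 (mod 4), so (3/17) = +(17/3).
Reduce top mod 3: now compute (2/3).
Pull out 2: since 3 ≡ 3 (mod 8), (2/3) = -1.
Reached (1/3) = 1. Collecting the sign flips along the way, the symbol is +1.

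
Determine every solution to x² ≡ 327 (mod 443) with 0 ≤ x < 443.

131, 312

Since 443 ≡ 3 (mod 4), a square root of 327 is 327^((443+1)/4) = 327^111 mod 443.
Repeated squaring: 327^2≡166, 327^4≡90, 327^8≡126, 327^16≡371, 327^32≡311, 327^64≡147 (mod 443).
327^111 = 327^(64+32+8+4+2+1) ≡ 131 (mod 443).
Check: 131² = 17161 ≡ 327 (mod 443). The two roots are 131 and 312.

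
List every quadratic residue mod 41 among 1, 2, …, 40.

Square k = 1,…,20 (k and 41−k give the same square):
1²=1, 2²=4, 3²=9, 4²=16, 5²=25, 6²=36, 7²≡8, 8²≡23, 9²≡40, 10²≡18, 11²≡39, 12²≡21, 13²≡5, 14²≡32, 15²≡20, 16²≡10, 17²≡2, 18²≡37, 19²≡33, 20²≡31 (mod 41).
So the quadratic residues mod 41 are {1, 2, 4, 5, 8, 9, 10, 16, 18, 20, 21, 23, 25, 31, 32, 33, 36, 37, 39, 40}.

1 2 4 5 8 9 10 16 18 20 21 23 25 31 32 33 36 37 39 40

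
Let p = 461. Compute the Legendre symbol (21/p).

1

Reciprocity: 21 ≡ 1 and 461 ≡ 1 (mod 4), so (21/461) = +(461/21).
Reduce top mod 21: now compute (20/21).
Pull out 2^2: since 21 ≡ 5 (mod 8), (2/21) = -1, so (2/21)^2 = +1.
Reciprocity: 5 ≡ 1 and 21 ≡ 1 (mod 4), so (5/21) = +(21/5).
Reduce top mod 5: now compute (1/5).
Reached (1/5) = 1. Collecting the sign flips along the way, the symbol is +1.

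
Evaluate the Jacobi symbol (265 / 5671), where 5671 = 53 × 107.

0

Reciprocity: 265 ≡ 1 and 5671 ≡ 3 (mod 4), so (265/5671) = +(5671/265).
Reduce top mod 265: now compute (106/265).
Pull out 2: since 265 ≡ 1 (mod 8), (2/265) = +1.
Reciprocity: 53 ≡ 1 and 265 ≡ 1 (mod 4), so (53/265) = +(265/53).
Reduce top mod 53: now compute (0/53).
Top reduces to 0: gcd > 1, so the symbol is 0.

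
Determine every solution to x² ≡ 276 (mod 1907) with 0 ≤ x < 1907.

196, 1711

Since 1907 ≡ 3 (mod 4), a square root of 276 is 276^((1907+1)/4) = 276^477 mod 1907.
Repeated squaring: 276^2≡1803, 276^4≡1281, 276^8≡941, 276^16≡633, 276^32≡219, 276^64≡286, 276^128≡1702, 276^256≡71 (mod 1907).
276^477 = 276^(256+128+64+16+8+4+1) ≡ 196 (mod 1907).
Check: 196² = 38416 ≡ 276 (mod 1907). The two roots are 196 and 1711.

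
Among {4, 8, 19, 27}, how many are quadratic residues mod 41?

(4/41) = +1 → QR.
(8/41) = +1 → QR.
(19/41) = -1 → non-residue.
(27/41) = -1 → non-residue.
Total quadratic residues among the 4: 2.

2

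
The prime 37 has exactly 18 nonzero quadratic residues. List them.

Square k = 1,…,18 (k and 37−k give the same square):
1²=1, 2²=4, 3²=9, 4²=16, 5²=25, 6²=36, 7²≡12, 8²≡27, 9²≡7, 10²≡26, 11²≡10, 12²≡33, 13²≡21, 14²≡11, 15²≡3, 16²≡34, 17²≡30, 18²≡28 (mod 37).
So the quadratic residues mod 37 are {1, 3, 4, 7, 9, 10, 11, 12, 16, 21, 25, 26, 27, 28, 30, 33, 34, 36}.

1 3 4 7 9 10 11 12 16 21 25 26 27 28 30 33 34 36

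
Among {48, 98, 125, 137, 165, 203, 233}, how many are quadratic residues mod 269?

3

(48/269) = -1 → non-residue.
(98/269) = -1 → non-residue.
(125/269) = +1 → QR.
(137/269) = -1 → non-residue.
(165/269) = -1 → non-residue.
(203/269) = +1 → QR.
(233/269) = +1 → QR.
Total quadratic residues among the 7: 3.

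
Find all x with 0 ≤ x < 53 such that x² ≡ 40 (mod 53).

53 ≡ 1 (mod 4), so we find a root by search.
Trying successive values, 26² = 676 ≡ 40 (mod 53). The other root is 53 − 26 = 27.

26, 27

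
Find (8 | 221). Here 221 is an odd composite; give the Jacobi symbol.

Pull out 2^3: since 221 ≡ 5 (mod 8), (2/221) = -1, so (2/221)^3 = -1.
Reached (1/221) = 1. Collecting the sign flips along the way, the symbol is -1.

-1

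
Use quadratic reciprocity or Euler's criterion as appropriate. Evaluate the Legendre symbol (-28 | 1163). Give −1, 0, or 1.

Euler's criterion: (-28/1163) ≡ 1135^581 (mod 1163).
1135^2 ≡ 784 (mod 1163)
1135^4 ≡ 592 (mod 1163)
1135^8 ≡ 401 (mod 1163)
1135^16 ≡ 307 (mod 1163)
1135^32 ≡ 46 (mod 1163)
1135^64 ≡ 953 (mod 1163)
1135^128 ≡ 1069 (mod 1163)
1135^256 ≡ 695 (mod 1163)
1135^512 ≡ 380 (mod 1163)
1135^581 = 1135^(512+64+4+1) ≡ 1 (mod 1163).
Result is 1, so (-28/1163) = 1.

1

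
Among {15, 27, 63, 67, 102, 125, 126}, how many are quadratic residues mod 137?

3

(15/137) = +1 → QR.
(27/137) = -1 → non-residue.
(63/137) = +1 → QR.
(67/137) = -1 → non-residue.
(102/137) = -1 → non-residue.
(125/137) = -1 → non-residue.
(126/137) = +1 → QR.
Total quadratic residues among the 7: 3.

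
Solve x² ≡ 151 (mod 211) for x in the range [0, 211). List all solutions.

28, 183

Since 211 ≡ 3 (mod 4), a square root of 151 is 151^((211+1)/4) = 151^53 mod 211.
Repeated squaring: 151^2≡13, 151^4≡169, 151^8≡76, 151^16≡79, 151^32≡122 (mod 211).
151^53 = 151^(32+16+4+1) ≡ 183 (mod 211).
Check: 183² = 33489 ≡ 151 (mod 211). The two roots are 28 and 183.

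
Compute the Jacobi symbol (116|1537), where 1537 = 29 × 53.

Pull out 2^2: since 1537 ≡ 1 (mod 8), (2/1537) = +1, so (2/1537)^2 = +1.
Reciprocity: 29 ≡ 1 and 1537 ≡ 1 (mod 4), so (29/1537) = +(1537/29).
Reduce top mod 29: now compute (0/29).
Top reduces to 0: gcd > 1, so the symbol is 0.

0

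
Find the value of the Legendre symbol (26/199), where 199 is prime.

1

Euler's criterion: (26/199) ≡ 26^99 (mod 199).
26^2 ≡ 79 (mod 199)
26^4 ≡ 72 (mod 199)
26^8 ≡ 10 (mod 199)
26^16 ≡ 100 (mod 199)
26^32 ≡ 50 (mod 199)
26^64 ≡ 112 (mod 199)
26^99 = 26^(64+32+2+1) ≡ 1 (mod 199).
Result is 1, so (26/199) = 1.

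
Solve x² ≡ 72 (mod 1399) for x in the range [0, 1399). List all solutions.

Since 1399 ≡ 3 (mod 4), a square root of 72 is 72^((1399+1)/4) = 72^350 mod 1399.
Repeated squaring: 72^2≡987, 72^4≡465, 72^8≡779, 72^16≡1074, 72^32≡700, 72^64≡350, 72^128≡787, 72^256≡1011 (mod 1399).
72^350 = 72^(256+64+16+8+4+2) ≡ 1102 (mod 1399).
Check: 1102² = 1214404 ≡ 72 (mod 1399). The two roots are 297 and 1102.

297, 1102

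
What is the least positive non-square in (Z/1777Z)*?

(2/1777) = +1, so 2 is a residue.
(3/1777) = +1, so 3 is a residue.
(4/1777) = +1, so 4 is a residue.
(5/1777) = −1, so 5 is the smallest positive non-residue mod 1777.

5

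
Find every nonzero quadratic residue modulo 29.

Square k = 1,…,14 (k and 29−k give the same square):
1²=1, 2²=4, 3²=9, 4²=16, 5²=25, 6²≡7, 7²≡20, 8²≡6, 9²≡23, 10²≡13, 11²≡5, 12²≡28, 13²≡24, 14²≡22 (mod 29).
So the quadratic residues mod 29 are {1, 4, 5, 6, 7, 9, 13, 16, 20, 22, 23, 24, 25, 28}.

1,4,5,6,7,9,13,16,20,22,23,24,25,28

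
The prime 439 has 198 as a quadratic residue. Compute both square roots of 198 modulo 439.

Since 439 ≡ 3 (mod 4), a square root of 198 is 198^((439+1)/4) = 198^110 mod 439.
Repeated squaring: 198^2≡133, 198^4≡129, 198^8≡398, 198^16≡364, 198^32≡357, 198^64≡139 (mod 439).
198^110 = 198^(64+32+8+4+2) ≡ 90 (mod 439).
Check: 90² = 8100 ≡ 198 (mod 439). The two roots are 90 and 349.

90, 349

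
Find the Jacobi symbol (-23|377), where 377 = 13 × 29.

1

First reduce: -23 ≡ 354 (mod 377).
Pull out 2: since 377 ≡ 1 (mod 8), (2/377) = +1.
Reciprocity: 177 ≡ 1 and 377 ≡ 1 (mod 4), so (177/377) = +(377/177).
Reduce top mod 177: now compute (23/177).
Reciprocity: 23 ≡ 3 and 177 ≡ 1 (mod 4), so (23/177) = +(177/23).
Reduce top mod 23: now compute (16/23).
Pull out 2^4: since 23 ≡ 7 (mod 8), (2/23) = +1, so (2/23)^4 = +1.
Reached (1/23) = 1. Collecting the sign flips along the way, the symbol is +1.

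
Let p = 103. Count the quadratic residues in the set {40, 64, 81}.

2

(40/103) = -1 → non-residue.
(64/103) = +1 → QR.
(81/103) = +1 → QR.
Total quadratic residues among the 3: 2.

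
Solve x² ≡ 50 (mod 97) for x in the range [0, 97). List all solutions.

27, 70

97 ≡ 1 (mod 4), so we find a root by search.
Trying successive values, 27² = 729 ≡ 50 (mod 97). The other root is 97 − 27 = 70.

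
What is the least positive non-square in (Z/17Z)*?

3

(2/17) = +1, so 2 is a residue.
(3/17) = −1, so 3 is the smallest positive non-residue mod 17.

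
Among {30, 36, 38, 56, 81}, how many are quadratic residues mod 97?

(30/97) = -1 → non-residue.
(36/97) = +1 → QR.
(38/97) = -1 → non-residue.
(56/97) = -1 → non-residue.
(81/97) = +1 → QR.
Total quadratic residues among the 5: 2.

2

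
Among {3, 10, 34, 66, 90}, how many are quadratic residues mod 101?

(3/101) = -1 → non-residue.
(10/101) = -1 → non-residue.
(34/101) = -1 → non-residue.
(66/101) = -1 → non-residue.
(90/101) = -1 → non-residue.
Total quadratic residues among the 5: 0.

0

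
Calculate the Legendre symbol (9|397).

1

Reciprocity: 9 ≡ 1 and 397 ≡ 1 (mod 4), so (9/397) = +(397/9).
Reduce top mod 9: now compute (1/9).
Reached (1/9) = 1. Collecting the sign flips along the way, the symbol is +1.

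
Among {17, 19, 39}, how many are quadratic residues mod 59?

(17/59) = +1 → QR.
(19/59) = +1 → QR.
(39/59) = -1 → non-residue.
Total quadratic residues among the 3: 2.

2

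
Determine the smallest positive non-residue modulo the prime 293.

(2/293) = −1, so 2 is the smallest positive non-residue mod 293.

2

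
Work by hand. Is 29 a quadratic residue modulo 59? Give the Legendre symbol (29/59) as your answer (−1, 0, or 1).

Reciprocity: 29 ≡ 1 and 59 ≡ 3 (mod 4), so (29/59) = +(59/29).
Reduce top mod 29: now compute (1/29).
Reached (1/29) = 1. Collecting the sign flips along the way, the symbol is +1.

1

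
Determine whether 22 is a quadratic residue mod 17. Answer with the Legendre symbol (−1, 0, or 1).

First reduce: 22 ≡ 5 (mod 17).
Reciprocity: 5 ≡ 1 and 17 ≡ 1 (mod 4), so (5/17) = +(17/5).
Reduce top mod 5: now compute (2/5).
Pull out 2: since 5 ≡ 5 (mod 8), (2/5) = -1.
Reached (1/5) = 1. Collecting the sign flips along the way, the symbol is -1.

-1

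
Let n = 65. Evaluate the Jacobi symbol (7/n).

1

Reciprocity: 7 ≡ 3 and 65 ≡ 1 (mod 4), so (7/65) = +(65/7).
Reduce top mod 7: now compute (2/7).
Pull out 2: since 7 ≡ 7 (mod 8), (2/7) = +1.
Reached (1/7) = 1. Collecting the sign flips along the way, the symbol is +1.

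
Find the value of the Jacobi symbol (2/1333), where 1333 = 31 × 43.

-1

Pull out 2: since 1333 ≡ 5 (mod 8), (2/1333) = -1.
Reached (1/1333) = 1. Collecting the sign flips along the way, the symbol is -1.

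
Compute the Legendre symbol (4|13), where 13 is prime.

Euler's criterion: (4/13) ≡ 4^6 (mod 13).
4^2 ≡ 3 (mod 13)
4^4 ≡ 9 (mod 13)
4^6 = 4^(4+2) ≡ 1 (mod 13).
Result is 1, so (4/13) = 1.

1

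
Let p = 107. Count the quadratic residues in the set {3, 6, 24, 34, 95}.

2

(3/107) = +1 → QR.
(6/107) = -1 → non-residue.
(24/107) = -1 → non-residue.
(34/107) = +1 → QR.
(95/107) = -1 → non-residue.
Total quadratic residues among the 5: 2.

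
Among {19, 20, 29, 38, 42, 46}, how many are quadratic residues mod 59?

4

(19/59) = +1 → QR.
(20/59) = +1 → QR.
(29/59) = +1 → QR.
(38/59) = -1 → non-residue.
(42/59) = -1 → non-residue.
(46/59) = +1 → QR.
Total quadratic residues among the 6: 4.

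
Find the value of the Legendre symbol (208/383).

Euler's criterion: (208/383) ≡ 208^191 (mod 383).
208^2 ≡ 368 (mod 383)
208^4 ≡ 225 (mod 383)
208^8 ≡ 69 (mod 383)
208^16 ≡ 165 (mod 383)
208^32 ≡ 32 (mod 383)
208^64 ≡ 258 (mod 383)
208^128 ≡ 305 (mod 383)
208^191 = 208^(128+32+16+8+4+2+1) ≡ 382 (mod 383).
Result is 382 ≡ −1, so (208/383) = −1.

-1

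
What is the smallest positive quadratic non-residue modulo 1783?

(2/1783) = +1, so 2 is a residue.
(3/1783) = −1, so 3 is the smallest positive non-residue mod 1783.

3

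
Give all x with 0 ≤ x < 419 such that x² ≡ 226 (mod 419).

Since 419 ≡ 3 (mod 4), a square root of 226 is 226^((419+1)/4) = 226^105 mod 419.
Repeated squaring: 226^2≡377, 226^4≡88, 226^8≡202, 226^16≡161, 226^32≡362, 226^64≡316 (mod 419).
226^105 = 226^(64+32+8+1) ≡ 324 (mod 419).
Check: 324² = 104976 ≡ 226 (mod 419). The two roots are 95 and 324.

95, 324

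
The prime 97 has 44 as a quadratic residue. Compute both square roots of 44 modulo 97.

97 ≡ 1 (mod 4), so we find a root by search.
Trying successive values, 23² = 529 ≡ 44 (mod 97). The other root is 97 − 23 = 74.

23, 74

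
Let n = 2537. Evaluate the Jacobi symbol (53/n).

1

Reciprocity: 53 ≡ 1 and 2537 ≡ 1 (mod 4), so (53/2537) = +(2537/53).
Reduce top mod 53: now compute (46/53).
Pull out 2: since 53 ≡ 5 (mod 8), (2/53) = -1.
Reciprocity: 23 ≡ 3 and 53 ≡ 1 (mod 4), so (23/53) = +(53/23).
Reduce top mod 23: now compute (7/23).
Reciprocity: 7 ≡ 3 and 23 ≡ 3 (mod 4), so (7/23) = −(23/7).
Reduce top mod 7: now compute (2/7).
Pull out 2: since 7 ≡ 7 (mod 8), (2/7) = +1.
Reached (1/7) = 1. Collecting the sign flips along the way, the symbol is +1.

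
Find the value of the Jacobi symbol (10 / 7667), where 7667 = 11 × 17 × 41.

Pull out 2: since 7667 ≡ 3 (mod 8), (2/7667) = -1.
Reciprocity: 5 ≡ 1 and 7667 ≡ 3 (mod 4), so (5/7667) = +(7667/5).
Reduce top mod 5: now compute (2/5).
Pull out 2: since 5 ≡ 5 (mod 8), (2/5) = -1.
Reached (1/5) = 1. Collecting the sign flips along the way, the symbol is +1.

1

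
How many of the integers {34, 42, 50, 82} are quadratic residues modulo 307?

1

(34/307) = -1 → non-residue.
(42/307) = +1 → QR.
(50/307) = -1 → non-residue.
(82/307) = -1 → non-residue.
Total quadratic residues among the 4: 1.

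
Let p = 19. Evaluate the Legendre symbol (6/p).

Pull out 2: since 19 ≡ 3 (mod 8), (2/19) = -1.
Reciprocity: 3 ≡ 3 and 19 ≡ 3 (mod 4), so (3/19) = −(19/3).
Reduce top mod 3: now compute (1/3).
Reached (1/3) = 1. Collecting the sign flips along the way, the symbol is +1.

1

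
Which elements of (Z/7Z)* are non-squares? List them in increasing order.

3, 5, 6

Square k = 1,…,3 (k and 7−k give the same square):
1²=1, 2²=4, 3²≡2 (mod 7).
The residues are {1, 2, 4}; the non-residues are the remaining 3 nonzero classes.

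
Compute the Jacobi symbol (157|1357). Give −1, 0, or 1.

Reciprocity: 157 ≡ 1 and 1357 ≡ 1 (mod 4), so (157/1357) = +(1357/157).
Reduce top mod 157: now compute (101/157).
Reciprocity: 101 ≡ 1 and 157 ≡ 1 (mod 4), so (101/157) = +(157/101).
Reduce top mod 101: now compute (56/101).
Pull out 2^3: since 101 ≡ 5 (mod 8), (2/101) = -1, so (2/101)^3 = -1.
Reciprocity: 7 ≡ 3 and 101 ≡ 1 (mod 4), so (7/101) = +(101/7).
Reduce top mod 7: now compute (3/7).
Reciprocity: 3 ≡ 3 and 7 ≡ 3 (mod 4), so (3/7) = −(7/3).
Reduce top mod 3: now compute (1/3).
Reached (1/3) = 1. Collecting the sign flips along the way, the symbol is +1.

1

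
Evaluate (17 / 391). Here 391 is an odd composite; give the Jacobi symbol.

0

Reciprocity: 17 ≡ 1 and 391 ≡ 3 (mod 4), so (17/391) = +(391/17).
Reduce top mod 17: now compute (0/17).
Top reduces to 0: gcd > 1, so the symbol is 0.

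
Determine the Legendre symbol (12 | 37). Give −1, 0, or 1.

Euler's criterion: (12/37) ≡ 12^18 (mod 37).
12^2 ≡ 33 (mod 37)
12^4 ≡ 16 (mod 37)
12^8 ≡ 34 (mod 37)
12^16 ≡ 9 (mod 37)
12^18 = 12^(16+2) ≡ 1 (mod 37).
Result is 1, so (12/37) = 1.

1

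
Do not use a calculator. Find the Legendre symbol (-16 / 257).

Euler's criterion: (-16/257) ≡ 241^128 (mod 257).
241^2 ≡ 256 (mod 257)
241^4 ≡ 1 (mod 257)
241^8 ≡ 1 (mod 257)
241^16 ≡ 1 (mod 257)
241^32 ≡ 1 (mod 257)
241^64 ≡ 1 (mod 257)
241^128 ≡ 1 (mod 257)
241^128 = 241^(128) ≡ 1 (mod 257).
Result is 1, so (-16/257) = 1.

1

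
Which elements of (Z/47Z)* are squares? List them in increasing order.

Square k = 1,…,23 (k and 47−k give the same square):
1²=1, 2²=4, 3²=9, 4²=16, 5²=25, 6²=36, 7²≡2, 8²≡17, 9²≡34, 10²≡6, 11²≡27, 12²≡3, 13²≡28, 14²≡8, 15²≡37, 16²≡21, 17²≡7, 18²≡42, 19²≡32, 20²≡24, 21²≡18, 22²≡14, 23²≡12 (mod 47).
So the quadratic residues mod 47 are {1, 2, 3, 4, 6, 7, 8, 9, 12, 14, 16, 17, 18, 21, 24, 25, 27, 28, 32, 34, 36, 37, 42}.

1,2,3,4,6,7,8,9,12,14,16,17,18,21,24,25,27,28,32,34,36,37,42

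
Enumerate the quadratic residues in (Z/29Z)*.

1 4 5 6 7 9 13 16 20 22 23 24 25 28

Square k = 1,…,14 (k and 29−k give the same square):
1²=1, 2²=4, 3²=9, 4²=16, 5²=25, 6²≡7, 7²≡20, 8²≡6, 9²≡23, 10²≡13, 11²≡5, 12²≡28, 13²≡24, 14²≡22 (mod 29).
So the quadratic residues mod 29 are {1, 4, 5, 6, 7, 9, 13, 16, 20, 22, 23, 24, 25, 28}.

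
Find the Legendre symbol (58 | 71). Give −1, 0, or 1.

1

Pull out 2: since 71 ≡ 7 (mod 8), (2/71) = +1.
Reciprocity: 29 ≡ 1 and 71 ≡ 3 (mod 4), so (29/71) = +(71/29).
Reduce top mod 29: now compute (13/29).
Reciprocity: 13 ≡ 1 and 29 ≡ 1 (mod 4), so (13/29) = +(29/13).
Reduce top mod 13: now compute (3/13).
Reciprocity: 3 ≡ 3 and 13 ≡ 1 (mod 4), so (3/13) = +(13/3).
Reduce top mod 3: now compute (1/3).
Reached (1/3) = 1. Collecting the sign flips along the way, the symbol is +1.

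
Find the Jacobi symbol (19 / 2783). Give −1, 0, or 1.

Reciprocity: 19 ≡ 3 and 2783 ≡ 3 (mod 4), so (19/2783) = −(2783/19).
Reduce top mod 19: now compute (9/19).
Reciprocity: 9 ≡ 1 and 19 ≡ 3 (mod 4), so (9/19) = +(19/9).
Reduce top mod 9: now compute (1/9).
Reached (1/9) = 1. Collecting the sign flips along the way, the symbol is -1.

-1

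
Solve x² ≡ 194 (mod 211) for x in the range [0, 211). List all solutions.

Since 211 ≡ 3 (mod 4), a square root of 194 is 194^((211+1)/4) = 194^53 mod 211.
Repeated squaring: 194^2≡78, 194^4≡176, 194^8≡170, 194^16≡204, 194^32≡49 (mod 211).
194^53 = 194^(32+16+4+1) ≡ 163 (mod 211).
Check: 163² = 26569 ≡ 194 (mod 211). The two roots are 48 and 163.

48, 163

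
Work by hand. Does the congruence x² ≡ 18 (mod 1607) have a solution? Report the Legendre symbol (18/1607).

Pull out 2: since 1607 ≡ 7 (mod 8), (2/1607) = +1.
Reciprocity: 9 ≡ 1 and 1607 ≡ 3 (mod 4), so (9/1607) = +(1607/9).
Reduce top mod 9: now compute (5/9).
Reciprocity: 5 ≡ 1 and 9 ≡ 1 (mod 4), so (5/9) = +(9/5).
Reduce top mod 5: now compute (4/5).
Pull out 2^2: since 5 ≡ 5 (mod 8), (2/5) = -1, so (2/5)^2 = +1.
Reached (1/5) = 1. Collecting the sign flips along the way, the symbol is +1.

1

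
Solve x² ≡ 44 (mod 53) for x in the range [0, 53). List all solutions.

16, 37

53 ≡ 1 (mod 4), so we find a root by search.
Trying successive values, 16² = 256 ≡ 44 (mod 53). The other root is 53 − 16 = 37.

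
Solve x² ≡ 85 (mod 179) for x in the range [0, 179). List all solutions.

Since 179 ≡ 3 (mod 4), a square root of 85 is 85^((179+1)/4) = 85^45 mod 179.
Repeated squaring: 85^2≡65, 85^4≡108, 85^8≡29, 85^16≡125, 85^32≡52 (mod 179).
85^45 = 85^(32+8+4+1) ≡ 117 (mod 179).
Check: 117² = 13689 ≡ 85 (mod 179). The two roots are 62 and 117.

62, 117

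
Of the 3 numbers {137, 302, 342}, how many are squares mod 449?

(137/449) = +1 → QR.
(302/449) = -1 → non-residue.
(342/449) = -1 → non-residue.
Total quadratic residues among the 3: 1.

1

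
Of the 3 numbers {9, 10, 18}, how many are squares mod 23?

2

(9/23) = +1 → QR.
(10/23) = -1 → non-residue.
(18/23) = +1 → QR.
Total quadratic residues among the 3: 2.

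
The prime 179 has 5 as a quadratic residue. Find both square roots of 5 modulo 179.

30, 149

Since 179 ≡ 3 (mod 4), a square root of 5 is 5^((179+1)/4) = 5^45 mod 179.
Repeated squaring: 5^2≡25, 5^4≡88, 5^8≡47, 5^16≡61, 5^32≡141 (mod 179).
5^45 = 5^(32+8+4+1) ≡ 149 (mod 179).
Check: 149² = 22201 ≡ 5 (mod 179). The two roots are 30 and 149.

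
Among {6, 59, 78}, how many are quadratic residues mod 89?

(6/89) = -1 → non-residue.
(59/89) = -1 → non-residue.
(78/89) = +1 → QR.
Total quadratic residues among the 3: 1.

1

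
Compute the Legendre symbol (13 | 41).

Reciprocity: 13 ≡ 1 and 41 ≡ 1 (mod 4), so (13/41) = +(41/13).
Reduce top mod 13: now compute (2/13).
Pull out 2: since 13 ≡ 5 (mod 8), (2/13) = -1.
Reached (1/13) = 1. Collecting the sign flips along the way, the symbol is -1.

-1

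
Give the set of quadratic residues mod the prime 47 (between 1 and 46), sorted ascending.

1,2,3,4,6,7,8,9,12,14,16,17,18,21,24,25,27,28,32,34,36,37,42

Square k = 1,…,23 (k and 47−k give the same square):
1²=1, 2²=4, 3²=9, 4²=16, 5²=25, 6²=36, 7²≡2, 8²≡17, 9²≡34, 10²≡6, 11²≡27, 12²≡3, 13²≡28, 14²≡8, 15²≡37, 16²≡21, 17²≡7, 18²≡42, 19²≡32, 20²≡24, 21²≡18, 22²≡14, 23²≡12 (mod 47).
So the quadratic residues mod 47 are {1, 2, 3, 4, 6, 7, 8, 9, 12, 14, 16, 17, 18, 21, 24, 25, 27, 28, 32, 34, 36, 37, 42}.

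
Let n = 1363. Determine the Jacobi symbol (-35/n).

1

First reduce: -35 ≡ 1328 (mod 1363).
Pull out 2^4: since 1363 ≡ 3 (mod 8), (2/1363) = -1, so (2/1363)^4 = +1.
Reciprocity: 83 ≡ 3 and 1363 ≡ 3 (mod 4), so (83/1363) = −(1363/83).
Reduce top mod 83: now compute (35/83).
Reciprocity: 35 ≡ 3 and 83 ≡ 3 (mod 4), so (35/83) = −(83/35).
Reduce top mod 35: now compute (13/35).
Reciprocity: 13 ≡ 1 and 35 ≡ 3 (mod 4), so (13/35) = +(35/13).
Reduce top mod 13: now compute (9/13).
Reciprocity: 9 ≡ 1 and 13 ≡ 1 (mod 4), so (9/13) = +(13/9).
Reduce top mod 9: now compute (4/9).
Pull out 2^2: since 9 ≡ 1 (mod 8), (2/9) = +1, so (2/9)^2 = +1.
Reached (1/9) = 1. Collecting the sign flips along the way, the symbol is +1.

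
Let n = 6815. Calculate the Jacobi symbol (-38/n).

First reduce: -38 ≡ 6777 (mod 6815).
Reciprocity: 6777 ≡ 1 and 6815 ≡ 3 (mod 4), so (6777/6815) = +(6815/6777).
Reduce top mod 6777: now compute (38/6777).
Pull out 2: since 6777 ≡ 1 (mod 8), (2/6777) = +1.
Reciprocity: 19 ≡ 3 and 6777 ≡ 1 (mod 4), so (19/6777) = +(6777/19).
Reduce top mod 19: now compute (13/19).
Reciprocity: 13 ≡ 1 and 19 ≡ 3 (mod 4), so (13/19) = +(19/13).
Reduce top mod 13: now compute (6/13).
Pull out 2: since 13 ≡ 5 (mod 8), (2/13) = -1.
Reciprocity: 3 ≡ 3 and 13 ≡ 1 (mod 4), so (3/13) = +(13/3).
Reduce top mod 3: now compute (1/3).
Reached (1/3) = 1. Collecting the sign flips along the way, the symbol is -1.

-1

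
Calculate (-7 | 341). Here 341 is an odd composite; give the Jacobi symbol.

-1

First reduce: -7 ≡ 334 (mod 341).
Pull out 2: since 341 ≡ 5 (mod 8), (2/341) = -1.
Reciprocity: 167 ≡ 3 and 341 ≡ 1 (mod 4), so (167/341) = +(341/167).
Reduce top mod 167: now compute (7/167).
Reciprocity: 7 ≡ 3 and 167 ≡ 3 (mod 4), so (7/167) = −(167/7).
Reduce top mod 7: now compute (6/7).
Pull out 2: since 7 ≡ 7 (mod 8), (2/7) = +1.
Reciprocity: 3 ≡ 3 and 7 ≡ 3 (mod 4), so (3/7) = −(7/3).
Reduce top mod 3: now compute (1/3).
Reached (1/3) = 1. Collecting the sign flips along the way, the symbol is -1.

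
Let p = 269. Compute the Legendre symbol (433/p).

1

First reduce: 433 ≡ 164 (mod 269).
Pull out 2^2: since 269 ≡ 5 (mod 8), (2/269) = -1, so (2/269)^2 = +1.
Reciprocity: 41 ≡ 1 and 269 ≡ 1 (mod 4), so (41/269) = +(269/41).
Reduce top mod 41: now compute (23/41).
Reciprocity: 23 ≡ 3 and 41 ≡ 1 (mod 4), so (23/41) = +(41/23).
Reduce top mod 23: now compute (18/23).
Pull out 2: since 23 ≡ 7 (mod 8), (2/23) = +1.
Reciprocity: 9 ≡ 1 and 23 ≡ 3 (mod 4), so (9/23) = +(23/9).
Reduce top mod 9: now compute (5/9).
Reciprocity: 5 ≡ 1 and 9 ≡ 1 (mod 4), so (5/9) = +(9/5).
Reduce top mod 5: now compute (4/5).
Pull out 2^2: since 5 ≡ 5 (mod 8), (2/5) = -1, so (2/5)^2 = +1.
Reached (1/5) = 1. Collecting the sign flips along the way, the symbol is +1.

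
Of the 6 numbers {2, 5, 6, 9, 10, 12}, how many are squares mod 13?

(2/13) = -1 → non-residue.
(5/13) = -1 → non-residue.
(6/13) = -1 → non-residue.
(9/13) = +1 → QR.
(10/13) = +1 → QR.
(12/13) = +1 → QR.
Total quadratic residues among the 6: 3.

3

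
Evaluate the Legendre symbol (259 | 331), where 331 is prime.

1

Euler's criterion: (259/331) ≡ 259^165 (mod 331).
259^2 ≡ 219 (mod 331)
259^4 ≡ 297 (mod 331)
259^8 ≡ 163 (mod 331)
259^16 ≡ 89 (mod 331)
259^32 ≡ 308 (mod 331)
259^64 ≡ 198 (mod 331)
259^128 ≡ 146 (mod 331)
259^165 = 259^(128+32+4+1) ≡ 1 (mod 331).
Result is 1, so (259/331) = 1.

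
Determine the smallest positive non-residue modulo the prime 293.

(2/293) = −1, so 2 is the smallest positive non-residue mod 293.

2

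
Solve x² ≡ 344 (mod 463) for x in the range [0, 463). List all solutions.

98, 365

Since 463 ≡ 3 (mod 4), a square root of 344 is 344^((463+1)/4) = 344^116 mod 463.
Repeated squaring: 344^2≡271, 344^4≡287, 344^8≡418, 344^16≡173, 344^32≡297, 344^64≡239 (mod 463).
344^116 = 344^(64+32+16+4) ≡ 98 (mod 463).
Check: 98² = 9604 ≡ 344 (mod 463). The two roots are 98 and 365.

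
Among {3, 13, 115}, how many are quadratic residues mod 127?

2

(3/127) = -1 → non-residue.
(13/127) = +1 → QR.
(115/127) = +1 → QR.
Total quadratic residues among the 3: 2.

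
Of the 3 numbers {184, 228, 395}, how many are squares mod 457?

(184/457) = -1 → non-residue.
(228/457) = +1 → QR.
(395/457) = -1 → non-residue.
Total quadratic residues among the 3: 1.

1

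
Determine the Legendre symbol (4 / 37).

Euler's criterion: (4/37) ≡ 4^18 (mod 37).
4^2 ≡ 16 (mod 37)
4^4 ≡ 34 (mod 37)
4^8 ≡ 9 (mod 37)
4^16 ≡ 7 (mod 37)
4^18 = 4^(16+2) ≡ 1 (mod 37).
Result is 1, so (4/37) = 1.

1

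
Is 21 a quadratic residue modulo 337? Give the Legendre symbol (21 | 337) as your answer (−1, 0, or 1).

Euler's criterion: (21/337) ≡ 21^168 (mod 337).
21^2 ≡ 104 (mod 337)
21^4 ≡ 32 (mod 337)
21^8 ≡ 13 (mod 337)
21^16 ≡ 169 (mod 337)
21^32 ≡ 253 (mod 337)
21^64 ≡ 316 (mod 337)
21^128 ≡ 104 (mod 337)
21^168 = 21^(128+32+8) ≡ 1 (mod 337).
Result is 1, so (21/337) = 1.

1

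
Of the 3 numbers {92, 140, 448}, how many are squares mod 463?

(92/463) = -1 → non-residue.
(140/463) = +1 → QR.
(448/463) = -1 → non-residue.
Total quadratic residues among the 3: 1.

1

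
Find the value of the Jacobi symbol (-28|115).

First reduce: -28 ≡ 87 (mod 115).
Reciprocity: 87 ≡ 3 and 115 ≡ 3 (mod 4), so (87/115) = −(115/87).
Reduce top mod 87: now compute (28/87).
Pull out 2^2: since 87 ≡ 7 (mod 8), (2/87) = +1, so (2/87)^2 = +1.
Reciprocity: 7 ≡ 3 and 87 ≡ 3 (mod 4), so (7/87) = −(87/7).
Reduce top mod 7: now compute (3/7).
Reciprocity: 3 ≡ 3 and 7 ≡ 3 (mod 4), so (3/7) = −(7/3).
Reduce top mod 3: now compute (1/3).
Reached (1/3) = 1. Collecting the sign flips along the way, the symbol is -1.

-1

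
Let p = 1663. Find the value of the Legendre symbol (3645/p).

-1

First reduce: 3645 ≡ 319 (mod 1663).
Reciprocity: 319 ≡ 3 and 1663 ≡ 3 (mod 4), so (319/1663) = −(1663/319).
Reduce top mod 319: now compute (68/319).
Pull out 2^2: since 319 ≡ 7 (mod 8), (2/319) = +1, so (2/319)^2 = +1.
Reciprocity: 17 ≡ 1 and 319 ≡ 3 (mod 4), so (17/319) = +(319/17).
Reduce top mod 17: now compute (13/17).
Reciprocity: 13 ≡ 1 and 17 ≡ 1 (mod 4), so (13/17) = +(17/13).
Reduce top mod 13: now compute (4/13).
Pull out 2^2: since 13 ≡ 5 (mod 8), (2/13) = -1, so (2/13)^2 = +1.
Reached (1/13) = 1. Collecting the sign flips along the way, the symbol is -1.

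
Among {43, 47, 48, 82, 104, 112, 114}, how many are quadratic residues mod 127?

3

(43/127) = -1 → non-residue.
(47/127) = +1 → QR.
(48/127) = -1 → non-residue.
(82/127) = +1 → QR.
(104/127) = +1 → QR.
(112/127) = -1 → non-residue.
(114/127) = -1 → non-residue.
Total quadratic residues among the 7: 3.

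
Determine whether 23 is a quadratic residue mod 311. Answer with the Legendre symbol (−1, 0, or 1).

Reciprocity: 23 ≡ 3 and 311 ≡ 3 (mod 4), so (23/311) = −(311/23).
Reduce top mod 23: now compute (12/23).
Pull out 2^2: since 23 ≡ 7 (mod 8), (2/23) = +1, so (2/23)^2 = +1.
Reciprocity: 3 ≡ 3 and 23 ≡ 3 (mod 4), so (3/23) = −(23/3).
Reduce top mod 3: now compute (2/3).
Pull out 2: since 3 ≡ 3 (mod 8), (2/3) = -1.
Reached (1/3) = 1. Collecting the sign flips along the way, the symbol is -1.

-1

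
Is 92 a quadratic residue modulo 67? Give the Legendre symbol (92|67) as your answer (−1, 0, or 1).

First reduce: 92 ≡ 25 (mod 67).
Reciprocity: 25 ≡ 1 and 67 ≡ 3 (mod 4), so (25/67) = +(67/25).
Reduce top mod 25: now compute (17/25).
Reciprocity: 17 ≡ 1 and 25 ≡ 1 (mod 4), so (17/25) = +(25/17).
Reduce top mod 17: now compute (8/17).
Pull out 2^3: since 17 ≡ 1 (mod 8), (2/17) = +1, so (2/17)^3 = +1.
Reached (1/17) = 1. Collecting the sign flips along the way, the symbol is +1.

1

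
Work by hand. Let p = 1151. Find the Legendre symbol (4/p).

1

Pull out 2^2: since 1151 ≡ 7 (mod 8), (2/1151) = +1, so (2/1151)^2 = +1.
Reached (1/1151) = 1. Collecting the sign flips along the way, the symbol is +1.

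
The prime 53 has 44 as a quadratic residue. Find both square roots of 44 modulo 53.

53 ≡ 1 (mod 4), so we find a root by search.
Trying successive values, 16² = 256 ≡ 44 (mod 53). The other root is 53 − 16 = 37.

16, 37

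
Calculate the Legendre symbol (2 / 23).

1

Euler's criterion: (2/23) ≡ 2^11 (mod 23).
2^2 ≡ 4 (mod 23)
2^4 ≡ 16 (mod 23)
2^8 ≡ 3 (mod 23)
2^11 = 2^(8+2+1) ≡ 1 (mod 23).
Result is 1, so (2/23) = 1.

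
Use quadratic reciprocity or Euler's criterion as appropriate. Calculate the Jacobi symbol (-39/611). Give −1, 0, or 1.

0

First reduce: -39 ≡ 572 (mod 611).
Pull out 2^2: since 611 ≡ 3 (mod 8), (2/611) = -1, so (2/611)^2 = +1.
Reciprocity: 143 ≡ 3 and 611 ≡ 3 (mod 4), so (143/611) = −(611/143).
Reduce top mod 143: now compute (39/143).
Reciprocity: 39 ≡ 3 and 143 ≡ 3 (mod 4), so (39/143) = −(143/39).
Reduce top mod 39: now compute (26/39).
Pull out 2: since 39 ≡ 7 (mod 8), (2/39) = +1.
Reciprocity: 13 ≡ 1 and 39 ≡ 3 (mod 4), so (13/39) = +(39/13).
Reduce top mod 13: now compute (0/13).
Top reduces to 0: gcd > 1, so the symbol is 0.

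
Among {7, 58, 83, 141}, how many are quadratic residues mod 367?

2

(7/367) = +1 → QR.
(58/367) = -1 → non-residue.
(83/367) = +1 → QR.
(141/367) = -1 → non-residue.
Total quadratic residues among the 4: 2.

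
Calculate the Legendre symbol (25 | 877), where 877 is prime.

1

Reciprocity: 25 ≡ 1 and 877 ≡ 1 (mod 4), so (25/877) = +(877/25).
Reduce top mod 25: now compute (2/25).
Pull out 2: since 25 ≡ 1 (mod 8), (2/25) = +1.
Reached (1/25) = 1. Collecting the sign flips along the way, the symbol is +1.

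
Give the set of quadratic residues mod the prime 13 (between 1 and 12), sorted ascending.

Square k = 1,…,6 (k and 13−k give the same square):
1²=1, 2²=4, 3²=9, 4²≡3, 5²≡12, 6²≡10 (mod 13).
So the quadratic residues mod 13 are {1, 3, 4, 9, 10, 12}.

1, 3, 4, 9, 10, 12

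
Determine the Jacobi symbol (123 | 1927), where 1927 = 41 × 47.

0

Reciprocity: 123 ≡ 3 and 1927 ≡ 3 (mod 4), so (123/1927) = −(1927/123).
Reduce top mod 123: now compute (82/123).
Pull out 2: since 123 ≡ 3 (mod 8), (2/123) = -1.
Reciprocity: 41 ≡ 1 and 123 ≡ 3 (mod 4), so (41/123) = +(123/41).
Reduce top mod 41: now compute (0/41).
Top reduces to 0: gcd > 1, so the symbol is 0.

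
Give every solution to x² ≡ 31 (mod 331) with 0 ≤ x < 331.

Since 331 ≡ 3 (mod 4), a square root of 31 is 31^((331+1)/4) = 31^83 mod 331.
Repeated squaring: 31^2≡299, 31^4≡31, 31^8≡299, 31^16≡31, 31^32≡299, 31^64≡31 (mod 331).
31^83 = 31^(64+16+2+1) ≡ 299 (mod 331).
Check: 299² = 89401 ≡ 31 (mod 331). The two roots are 32 and 299.

32, 299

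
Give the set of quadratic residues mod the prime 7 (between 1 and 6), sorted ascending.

1 2 4

Square k = 1,…,3 (k and 7−k give the same square):
1²=1, 2²=4, 3²≡2 (mod 7).
So the quadratic residues mod 7 are {1, 2, 4}.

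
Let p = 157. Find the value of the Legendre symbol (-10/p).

Euler's criterion: (-10/157) ≡ 147^78 (mod 157).
147^2 ≡ 100 (mod 157)
147^4 ≡ 109 (mod 157)
147^8 ≡ 106 (mod 157)
147^16 ≡ 89 (mod 157)
147^32 ≡ 71 (mod 157)
147^64 ≡ 17 (mod 157)
147^78 = 147^(64+8+4+2) ≡ 1 (mod 157).
Result is 1, so (-10/157) = 1.

1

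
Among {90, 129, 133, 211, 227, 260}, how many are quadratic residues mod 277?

(90/277) = +1 → QR.
(129/277) = -1 → non-residue.
(133/277) = +1 → QR.
(211/277) = +1 → QR.
(227/277) = -1 → non-residue.
(260/277) = -1 → non-residue.
Total quadratic residues among the 6: 3.

3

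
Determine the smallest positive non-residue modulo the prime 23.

5

(2/23) = +1, so 2 is a residue.
(3/23) = +1, so 3 is a residue.
(4/23) = +1, so 4 is a residue.
(5/23) = −1, so 5 is the smallest positive non-residue mod 23.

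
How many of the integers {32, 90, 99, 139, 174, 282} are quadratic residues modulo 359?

4

(32/359) = +1 → QR.
(90/359) = +1 → QR.
(99/359) = +1 → QR.
(139/359) = -1 → non-residue.
(174/359) = -1 → non-residue.
(282/359) = +1 → QR.
Total quadratic residues among the 6: 4.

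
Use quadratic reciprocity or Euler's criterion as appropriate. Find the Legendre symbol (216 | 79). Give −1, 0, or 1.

First reduce: 216 ≡ 58 (mod 79).
Pull out 2: since 79 ≡ 7 (mod 8), (2/79) = +1.
Reciprocity: 29 ≡ 1 and 79 ≡ 3 (mod 4), so (29/79) = +(79/29).
Reduce top mod 29: now compute (21/29).
Reciprocity: 21 ≡ 1 and 29 ≡ 1 (mod 4), so (21/29) = +(29/21).
Reduce top mod 21: now compute (8/21).
Pull out 2^3: since 21 ≡ 5 (mod 8), (2/21) = -1, so (2/21)^3 = -1.
Reached (1/21) = 1. Collecting the sign flips along the way, the symbol is -1.

-1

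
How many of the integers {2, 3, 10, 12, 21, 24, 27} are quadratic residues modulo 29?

1

(2/29) = -1 → non-residue.
(3/29) = -1 → non-residue.
(10/29) = -1 → non-residue.
(12/29) = -1 → non-residue.
(21/29) = -1 → non-residue.
(24/29) = +1 → QR.
(27/29) = -1 → non-residue.
Total quadratic residues among the 7: 1.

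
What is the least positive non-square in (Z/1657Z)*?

5

(2/1657) = +1, so 2 is a residue.
(3/1657) = +1, so 3 is a residue.
(4/1657) = +1, so 4 is a residue.
(5/1657) = −1, so 5 is the smallest positive non-residue mod 1657.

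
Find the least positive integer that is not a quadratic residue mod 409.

(2/409) = +1, so 2 is a residue.
(3/409) = +1, so 3 is a residue.
(4/409) = +1, so 4 is a residue.
(5/409) = +1, so 5 is a residue.
(6/409) = +1, so 6 is a residue.
(7/409) = −1, so 7 is the smallest positive non-residue mod 409.

7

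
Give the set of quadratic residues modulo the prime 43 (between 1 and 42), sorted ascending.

Square k = 1,…,21 (k and 43−k give the same square):
1²=1, 2²=4, 3²=9, 4²=16, 5²=25, 6²=36, 7²≡6, 8²≡21, 9²≡38, 10²≡14, 11²≡35, 12²≡15, 13²≡40, 14²≡24, 15²≡10, 16²≡41, 17²≡31, 18²≡23, 19²≡17, 20²≡13, 21²≡11 (mod 43).
So the quadratic residues mod 43 are {1, 4, 6, 9, 10, 11, 13, 14, 15, 16, 17, 21, 23, 24, 25, 31, 35, 36, 38, 40, 41}.

1 4 6 9 10 11 13 14 15 16 17 21 23 24 25 31 35 36 38 40 41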